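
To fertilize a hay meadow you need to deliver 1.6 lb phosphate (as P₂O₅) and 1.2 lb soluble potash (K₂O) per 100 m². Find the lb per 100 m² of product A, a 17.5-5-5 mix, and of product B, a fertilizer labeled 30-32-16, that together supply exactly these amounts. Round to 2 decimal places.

16.00 lb product A, 2.50 lb product B

Let a = lb of product A, b = lb of product B (per 100 m²).
P₂O₅: 0.05·a + 0.32·b = 1.6
K₂O: 0.05·a + 0.16·b = 1.2
From row1: a = (1.6 − 0.32·b) / 0.05.
Into row2: 0.05·(1.6 − 0.32·b)/0.05 + 0.16·b = 1.2 → b = 2.5, a = 16.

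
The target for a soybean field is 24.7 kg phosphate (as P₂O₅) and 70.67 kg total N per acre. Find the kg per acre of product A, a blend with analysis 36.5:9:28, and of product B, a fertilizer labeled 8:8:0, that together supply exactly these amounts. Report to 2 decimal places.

Per-acre balance (a = product A, b = product B):
P₂O₅: 0.09·a + 0.08·b = 24.7
N: 0.365·a + 0.08·b = 70.67
From row1: a = (24.7 − 0.08·b) / 0.09.
Into row2: 0.365·(24.7 − 0.08·b)/0.09 + 0.08·b = 70.67 → b = 120.691, a = 167.164.

167.16 kg product A, 120.69 kg product B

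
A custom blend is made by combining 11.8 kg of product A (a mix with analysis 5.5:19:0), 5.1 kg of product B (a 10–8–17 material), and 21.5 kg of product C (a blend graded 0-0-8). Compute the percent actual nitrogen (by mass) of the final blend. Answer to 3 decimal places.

Total mass = 11.8 + 5.1 + 21.5 = 38.4 kg.
N mass = 5.5%×11.8 + 10%×5.1 + 0%×21.5 = 1.159 kg.
% N = 1.159 / 38.4 = 3.01823%.

3.018% N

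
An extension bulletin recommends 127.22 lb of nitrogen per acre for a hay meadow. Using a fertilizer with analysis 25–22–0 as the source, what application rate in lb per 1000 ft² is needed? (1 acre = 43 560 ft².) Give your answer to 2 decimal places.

Product per acre = 127.22 / 25% = 508.88 lb.
Convert to per 1000 ft²: 508.88 × 0.0229568 = 11.6823 lb.

11.68 lb of product per thousand sq ft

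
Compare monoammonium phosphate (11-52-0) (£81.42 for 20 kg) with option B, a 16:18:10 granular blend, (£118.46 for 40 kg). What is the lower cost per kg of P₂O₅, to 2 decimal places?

£7.83 per kg P₂O₅ (monoammonium phosphate)

monoammonium phosphate: P₂O₅ per bag = 20 × 52% = 10.4 kg; cost = 81.42 / 10.4 = £7.8288/kg P₂O₅.
option B: P₂O₅ per bag = 40 × 18% = 7.2 kg; cost = 118.46 / 7.2 = £16.4528/kg P₂O₅.
monoammonium phosphate is cheaper.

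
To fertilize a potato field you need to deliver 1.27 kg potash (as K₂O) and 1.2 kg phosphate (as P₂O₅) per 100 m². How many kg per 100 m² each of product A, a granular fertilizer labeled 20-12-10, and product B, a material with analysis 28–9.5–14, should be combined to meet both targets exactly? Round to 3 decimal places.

Per-100 m² balance (a = product A, b = product B):
K₂O: 0.1·a + 0.14·b = 1.27
P₂O₅: 0.12·a + 0.095·b = 1.2
From row1: a = (1.27 − 0.14·b) / 0.1.
Into row2: 0.12·(1.27 − 0.14·b)/0.1 + 0.095·b = 1.2 → b = 4.43836, a = 6.4863.

6.486 kg product A, 4.438 kg product B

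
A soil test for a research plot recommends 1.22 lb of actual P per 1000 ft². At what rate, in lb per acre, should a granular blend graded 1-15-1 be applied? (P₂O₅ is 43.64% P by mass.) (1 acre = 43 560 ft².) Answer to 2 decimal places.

811.84 lb of product per acre

As P₂O₅: 1.22 / 0.4364 = 2.7956 lb per 1000 ft².
Product per 1000 ft² = 2.7956 / 15% = 18.6373 lb.
Convert to per acre: 18.6373 × 43.56 = 811.842 lb.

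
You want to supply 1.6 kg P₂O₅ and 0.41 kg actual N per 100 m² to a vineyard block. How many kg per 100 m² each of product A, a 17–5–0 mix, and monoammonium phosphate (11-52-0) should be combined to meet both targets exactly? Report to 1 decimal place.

0.4 kg product A, 3.0 kg monoammonium phosphate

Per-100 m² balance (a = product A, b = monoammonium phosphate):
P₂O₅: 0.05·a + 0.52·b = 1.6
N: 0.17·a + 0.11·b = 0.41
From row1: a = (1.6 − 0.52·b) / 0.05.
Into row2: 0.17·(1.6 − 0.52·b)/0.05 + 0.11·b = 0.41 → b = 3.03378, a = 0.448733.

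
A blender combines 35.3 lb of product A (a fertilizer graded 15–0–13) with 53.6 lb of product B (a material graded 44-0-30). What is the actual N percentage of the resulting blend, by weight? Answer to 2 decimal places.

Total mass = 35.3 + 53.6 = 88.9 lb.
N mass = 15%×35.3 + 44%×53.6 = 28.879 lb.
% N = 28.879 / 88.9 = 32.4848%.

32.48% N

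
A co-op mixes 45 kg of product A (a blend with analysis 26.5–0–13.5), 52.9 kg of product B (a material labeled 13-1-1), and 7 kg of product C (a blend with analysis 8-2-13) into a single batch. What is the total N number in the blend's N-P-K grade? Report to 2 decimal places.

18.46% N

Total mass = 45 + 52.9 + 7 = 104.9 kg.
N mass = 26.5%×45 + 13%×52.9 + 8%×7 = 19.362 kg.
% N = 19.362 / 104.9 = 18.4576%.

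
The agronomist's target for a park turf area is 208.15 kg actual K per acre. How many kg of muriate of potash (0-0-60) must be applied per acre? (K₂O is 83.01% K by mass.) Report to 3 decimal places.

As K₂O: 208.15 / 0.8301 = 250.753 kg per acre.
Product per acre = 250.753 / 60% = 417.9215 kg.

417.922 kg of product per acre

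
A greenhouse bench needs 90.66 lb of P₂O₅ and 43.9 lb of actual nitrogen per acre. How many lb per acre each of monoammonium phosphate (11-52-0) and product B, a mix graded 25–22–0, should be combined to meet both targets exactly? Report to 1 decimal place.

122.9 lb monoammonium phosphate, 121.5 lb product B

With a, b = lb per acre of monoammonium phosphate and product B:
P₂O₅: 0.52·a + 0.22·b = 90.66
N: 0.11·a + 0.25·b = 43.9
From row1: a = (90.66 − 0.22·b) / 0.52.
Into row2: 0.11·(90.66 − 0.22·b)/0.52 + 0.25·b = 43.9 → b = 121.507, a = 122.94.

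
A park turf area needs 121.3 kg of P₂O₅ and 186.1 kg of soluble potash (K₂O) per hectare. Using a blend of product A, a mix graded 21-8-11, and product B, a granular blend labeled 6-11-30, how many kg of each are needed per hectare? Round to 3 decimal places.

Let a = kg of product A, b = kg of product B (per hectare).
P₂O₅: 0.08·a + 0.11·b = 121.3
K₂O: 0.11·a + 0.3·b = 186.1
Solving simultaneously: a = 1337.7311, b = 129.8319.

1337.731 kg product A, 129.832 kg product B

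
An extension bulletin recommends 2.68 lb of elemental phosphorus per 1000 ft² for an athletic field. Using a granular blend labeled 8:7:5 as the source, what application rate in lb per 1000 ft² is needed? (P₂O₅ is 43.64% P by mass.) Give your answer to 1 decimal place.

As P₂O₅: 2.68 / 0.4364 = 6.14115 lb per 1000 ft².
Product per 1000 ft² = 6.14115 / 7% = 87.7308 lb.

87.7 lb of product per thousand sq ft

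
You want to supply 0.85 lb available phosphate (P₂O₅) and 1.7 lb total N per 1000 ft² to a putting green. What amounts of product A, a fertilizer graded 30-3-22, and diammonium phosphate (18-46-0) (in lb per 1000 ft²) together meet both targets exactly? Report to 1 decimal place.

4.7 lb product A, 1.5 lb diammonium phosphate

With a, b = lb per 1000 ft² of product A and diammonium phosphate:
P₂O₅: 0.03·a + 0.46·b = 0.85
N: 0.3·a + 0.18·b = 1.7
Solving simultaneously: a = 4.74359, b = 1.53846.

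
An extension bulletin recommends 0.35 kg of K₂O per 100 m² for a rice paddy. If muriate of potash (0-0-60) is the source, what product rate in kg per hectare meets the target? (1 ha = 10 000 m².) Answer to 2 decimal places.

Product per 100 m² = 0.35 / 60% = 0.583333 kg.
Convert to per hectare: 0.583333 × 100 = 58.3333 kg.

58.33 kg of product per hectare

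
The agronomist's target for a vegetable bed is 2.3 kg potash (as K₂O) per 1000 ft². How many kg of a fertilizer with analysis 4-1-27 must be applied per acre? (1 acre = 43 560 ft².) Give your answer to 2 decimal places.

Product per 1000 ft² = 2.3 / 27% = 8.51852 kg.
Convert to per acre: 8.51852 × 43.56 = 371.067 kg.

371.07 kg of product per acre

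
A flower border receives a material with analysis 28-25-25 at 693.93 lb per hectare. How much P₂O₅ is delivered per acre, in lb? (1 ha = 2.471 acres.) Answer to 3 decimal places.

70.207 lb P₂O₅ per acre

P₂O₅ per hectare = 693.93 × 25% = 173.482 lb.
Convert to per acre: 173.482 × 0.404694 = 70.2074 lb.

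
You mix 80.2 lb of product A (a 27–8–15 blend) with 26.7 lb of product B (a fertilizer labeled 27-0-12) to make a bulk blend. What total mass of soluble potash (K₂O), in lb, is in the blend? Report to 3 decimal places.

15.234 lb K₂O

K₂O mass = 15%×80.2 + 12%×26.7 = 15.234 lb.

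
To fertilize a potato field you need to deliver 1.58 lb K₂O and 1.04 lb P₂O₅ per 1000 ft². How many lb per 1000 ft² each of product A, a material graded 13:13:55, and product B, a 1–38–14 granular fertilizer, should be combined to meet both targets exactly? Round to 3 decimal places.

With a, b = lb per 1000 ft² of product A and product B:
K₂O: 0.55·a + 0.14·b = 1.58
P₂O₅: 0.13·a + 0.38·b = 1.04
Eliminate a: (row1) − 0.55/0.13·(row2) → -1.46769·b = -2.82, so b = 1.92138.
Back-substitute: a = (1.58 − 0.14·1.92138) / 0.55 = 2.38365.

2.384 lb product A, 1.921 lb product B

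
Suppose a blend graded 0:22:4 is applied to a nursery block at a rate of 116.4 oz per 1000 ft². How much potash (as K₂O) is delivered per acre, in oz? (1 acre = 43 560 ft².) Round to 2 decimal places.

202.82 oz K₂O per acre

K₂O per 1000 ft² = 116.4 × 4% = 4.656 oz.
Convert to per acre: 4.656 × 43.56 = 202.815 oz.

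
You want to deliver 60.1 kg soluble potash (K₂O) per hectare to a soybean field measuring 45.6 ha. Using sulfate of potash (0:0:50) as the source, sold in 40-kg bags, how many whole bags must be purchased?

Product per hectare = 60.1 / 50% = 120.2 kg.
Total product = 120.2 × 45.6 = 5481.12 kg.
Bags = ⌈5481.12 / 40⌉ = 138.

138 bags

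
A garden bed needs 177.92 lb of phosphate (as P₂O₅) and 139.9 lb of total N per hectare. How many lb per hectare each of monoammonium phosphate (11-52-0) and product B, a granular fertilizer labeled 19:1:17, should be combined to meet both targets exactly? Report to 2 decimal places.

331.69 lb monoammonium phosphate, 544.29 lb product B

Per-hectare balance (a = monoammonium phosphate, b = product B):
P₂O₅: 0.52·a + 0.01·b = 177.92
N: 0.11·a + 0.19·b = 139.9
Eliminate a: (row1) − 0.52/0.11·(row2) → -0.888182·b = -483.425, so b = 544.287.
Back-substitute: a = (177.92 − 0.01·544.287) / 0.52 = 331.687.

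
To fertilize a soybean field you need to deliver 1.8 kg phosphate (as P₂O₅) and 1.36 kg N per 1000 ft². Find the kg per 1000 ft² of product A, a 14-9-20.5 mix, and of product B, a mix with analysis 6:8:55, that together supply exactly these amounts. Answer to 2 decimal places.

0.14 kg product A, 22.34 kg product B

Per-1000 ft² balance (a = product A, b = product B):
P₂O₅: 0.09·a + 0.08·b = 1.8
N: 0.14·a + 0.06·b = 1.36
Eliminate b: (row1) − 0.08/0.06·(row2) → -0.0966667·a = -0.0133333, so a = 0.137931.
Then b = (1.36 − 0.14·0.137931) / 0.06 = 22.3448.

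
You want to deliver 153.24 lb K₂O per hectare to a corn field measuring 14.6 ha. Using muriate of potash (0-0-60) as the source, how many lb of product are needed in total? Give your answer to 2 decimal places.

Product per hectare = 153.24 / 60% = 255.4 lb.
Total product = 255.4 × 14.6 = 3728.84 lb.

3728.84 lb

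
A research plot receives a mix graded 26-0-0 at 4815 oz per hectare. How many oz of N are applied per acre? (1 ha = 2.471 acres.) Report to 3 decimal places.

506.637 oz N per acre

nitrogen per hectare = 4815 × 26% = 1251.9 oz.
Convert to per acre: 1251.9 × 0.404694 = 506.63699 oz.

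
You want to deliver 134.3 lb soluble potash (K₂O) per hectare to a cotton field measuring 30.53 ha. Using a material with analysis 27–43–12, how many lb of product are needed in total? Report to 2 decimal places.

Product per hectare = 134.3 / 12% = 1119.17 lb.
Total product = 1119.17 × 30.53 = 34168.158 lb.

34168.16 lb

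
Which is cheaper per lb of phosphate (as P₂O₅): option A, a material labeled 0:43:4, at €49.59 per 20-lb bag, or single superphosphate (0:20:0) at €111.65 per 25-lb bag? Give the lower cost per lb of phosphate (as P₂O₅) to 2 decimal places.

option A: P₂O₅ per bag = 20 × 43% = 8.6 lb; cost = 49.59 / 8.6 = €5.7663/lb P₂O₅.
single superphosphate: P₂O₅ per bag = 25 × 20% = 5 lb; cost = 111.65 / 5 = €22.3300/lb P₂O₅.
option A is cheaper.

€5.77 per lb P₂O₅ (option A)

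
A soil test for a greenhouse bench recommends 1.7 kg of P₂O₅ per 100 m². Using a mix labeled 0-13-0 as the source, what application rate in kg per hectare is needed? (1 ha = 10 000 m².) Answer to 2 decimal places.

Product per 100 m² = 1.7 / 13% = 13.0769 kg.
Convert to per hectare: 13.0769 × 100 = 1307.692 kg.

1307.69 kg of product per hectare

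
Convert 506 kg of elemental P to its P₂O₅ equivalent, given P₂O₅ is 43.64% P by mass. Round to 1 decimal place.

1159.5 kg P₂O₅

P₂O₅ = 506 / 0.4364 = 1159.49 kg.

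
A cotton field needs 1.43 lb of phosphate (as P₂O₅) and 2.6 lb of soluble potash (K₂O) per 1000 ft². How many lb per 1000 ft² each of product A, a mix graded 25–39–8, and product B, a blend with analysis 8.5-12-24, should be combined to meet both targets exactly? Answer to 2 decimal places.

0.37 lb product A, 10.71 lb product B

Per-1000 ft² balance (a = product A, b = product B):
P₂O₅: 0.39·a + 0.12·b = 1.43
K₂O: 0.08·a + 0.24·b = 2.6
From row1: a = (1.43 − 0.12·b) / 0.39.
Into row2: 0.08·(1.43 − 0.12·b)/0.39 + 0.24·b = 2.6 → b = 10.7095, a = 0.371429.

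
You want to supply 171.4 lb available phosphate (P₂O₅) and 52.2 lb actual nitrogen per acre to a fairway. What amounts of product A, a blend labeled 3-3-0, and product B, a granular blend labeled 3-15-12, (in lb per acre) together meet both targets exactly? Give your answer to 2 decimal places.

Per-acre balance (a = product A, b = product B):
P₂O₅: 0.03·a + 0.15·b = 171.4
N: 0.03·a + 0.03·b = 52.2
Eliminate a: (row1) − 0.03/0.03·(row2) → 0.12·b = 119.2, so b = 993.333.
Back-substitute: a = (171.4 − 0.15·993.333) / 0.03 = 746.667.

746.67 lb product A, 993.33 lb product B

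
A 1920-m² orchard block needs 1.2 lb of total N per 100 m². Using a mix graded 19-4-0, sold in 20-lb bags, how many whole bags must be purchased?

7 bags

Product per 100 m² = 1.2 / 19% = 6.31579 lb.
Total product = 6.31579 × 1920 / 100 = 121.263 lb.
Bags = ⌈121.263 / 20⌉ = 7.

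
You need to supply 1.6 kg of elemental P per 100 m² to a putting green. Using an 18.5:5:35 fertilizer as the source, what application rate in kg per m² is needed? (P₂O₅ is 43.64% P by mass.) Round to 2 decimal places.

As P₂O₅: 1.6 / 0.4364 = 3.66636 kg per 100 m².
Product per 100 m² = 3.66636 / 5% = 73.3272 kg.
Convert to per m²: 73.3272 × 0.01 = 0.733272 kg.

0.73 kg of product per sq m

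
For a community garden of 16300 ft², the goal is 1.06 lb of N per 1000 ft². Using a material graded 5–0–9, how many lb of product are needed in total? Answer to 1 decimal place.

345.6 lb

Product per 1000 ft² = 1.06 / 5% = 21.2 lb.
Total product = 21.2 × 16300 / 1000 = 345.56 lb.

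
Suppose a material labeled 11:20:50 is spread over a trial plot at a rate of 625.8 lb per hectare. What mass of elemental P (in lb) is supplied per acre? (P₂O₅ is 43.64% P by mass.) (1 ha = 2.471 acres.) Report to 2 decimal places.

P₂O₅ per hectare = 625.8 × 20% = 125.16 lb.
Elemental P = 125.16 × 0.4364 = 54.6198 lb per hectare.
Convert to per acre: 54.6198 × 0.404694 = 22.1043 lb.

22.10 lb P per acre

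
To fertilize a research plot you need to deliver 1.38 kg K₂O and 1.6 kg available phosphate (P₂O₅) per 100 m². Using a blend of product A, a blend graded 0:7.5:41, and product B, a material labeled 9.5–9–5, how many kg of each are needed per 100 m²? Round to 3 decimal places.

1.333 kg product A, 16.667 kg product B

With a, b = kg per 100 m² of product A and product B:
K₂O: 0.41·a + 0.05·b = 1.38
P₂O₅: 0.075·a + 0.09·b = 1.6
From row1: a = (1.38 − 0.05·b) / 0.41.
Into row2: 0.075·(1.38 − 0.05·b)/0.41 + 0.09·b = 1.6 → b = 16.6667, a = 1.33333.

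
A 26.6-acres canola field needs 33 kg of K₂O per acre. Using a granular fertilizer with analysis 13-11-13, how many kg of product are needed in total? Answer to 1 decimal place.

Product per acre = 33 / 13% = 253.846 kg.
Total product = 253.846 × 26.6 = 6752.31 kg.

6752.3 kg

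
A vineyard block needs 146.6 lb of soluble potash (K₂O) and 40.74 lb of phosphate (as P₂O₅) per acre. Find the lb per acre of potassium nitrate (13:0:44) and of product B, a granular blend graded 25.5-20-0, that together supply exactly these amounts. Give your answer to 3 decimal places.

333.182 lb potassium nitrate, 203.700 lb product B

Per-acre balance (a = potassium nitrate, b = product B):
K₂O: 0.44·a + 0·b = 146.6
P₂O₅: 0·a + 0.2·b = 40.74
Solving simultaneously: a = 333.1818, b = 203.7.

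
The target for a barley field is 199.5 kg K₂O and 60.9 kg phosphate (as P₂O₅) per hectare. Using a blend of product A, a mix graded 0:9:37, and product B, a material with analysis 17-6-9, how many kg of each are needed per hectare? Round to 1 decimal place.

Let a = kg of product A, b = kg of product B (per hectare).
K₂O: 0.37·a + 0.09·b = 199.5
P₂O₅: 0.09·a + 0.06·b = 60.9
From row1: a = (199.5 − 0.09·b) / 0.37.
Into row2: 0.09·(199.5 − 0.09·b)/0.37 + 0.06·b = 60.9 → b = 324.681, a = 460.213.

460.2 kg product A, 324.7 kg product B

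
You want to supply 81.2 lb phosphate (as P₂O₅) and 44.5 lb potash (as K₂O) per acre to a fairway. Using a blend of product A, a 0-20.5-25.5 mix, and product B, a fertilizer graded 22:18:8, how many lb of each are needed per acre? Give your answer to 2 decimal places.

51.32 lb product A, 392.66 lb product B

With a, b = lb per acre of product A and product B:
P₂O₅: 0.205·a + 0.18·b = 81.2
K₂O: 0.255·a + 0.08·b = 44.5
From row1: a = (81.2 − 0.18·b) / 0.205.
Into row2: 0.255·(81.2 − 0.18·b)/0.205 + 0.08·b = 44.5 → b = 392.661, a = 51.322.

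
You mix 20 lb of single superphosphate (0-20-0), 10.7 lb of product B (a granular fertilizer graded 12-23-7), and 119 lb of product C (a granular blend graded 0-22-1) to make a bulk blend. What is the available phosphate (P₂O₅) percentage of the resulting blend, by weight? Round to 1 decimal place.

Total mass = 20 + 10.7 + 119 = 149.7 lb.
P₂O₅ mass = 20%×20 + 23%×10.7 + 22%×119 = 32.641 lb.
% P₂O₅ = 32.641 / 149.7 = 21.8043%.

21.8% P₂O₅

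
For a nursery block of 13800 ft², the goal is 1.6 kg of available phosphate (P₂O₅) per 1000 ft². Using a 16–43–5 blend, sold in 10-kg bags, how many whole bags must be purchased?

Product per 1000 ft² = 1.6 / 43% = 3.72093 kg.
Total product = 3.72093 × 13800 / 1000 = 51.3488 kg.
Bags = ⌈51.3488 / 10⌉ = 6.

6 bags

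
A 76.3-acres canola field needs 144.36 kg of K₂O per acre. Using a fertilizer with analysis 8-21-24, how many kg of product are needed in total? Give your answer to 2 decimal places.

Product per acre = 144.36 / 24% = 601.5 kg.
Total product = 601.5 × 76.3 = 45894.45 kg.

45894.45 kg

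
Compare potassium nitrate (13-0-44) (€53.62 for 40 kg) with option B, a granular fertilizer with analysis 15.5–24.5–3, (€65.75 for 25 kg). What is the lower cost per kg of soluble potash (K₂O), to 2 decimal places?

€3.05 per kg K₂O (potassium nitrate)

potassium nitrate: K₂O per bag = 40 × 44% = 17.6 kg; cost = 53.62 / 17.6 = €3.0466/kg K₂O.
option B: K₂O per bag = 25 × 3% = 0.75 kg; cost = 65.75 / 0.75 = €87.6667/kg K₂O.
potassium nitrate is cheaper.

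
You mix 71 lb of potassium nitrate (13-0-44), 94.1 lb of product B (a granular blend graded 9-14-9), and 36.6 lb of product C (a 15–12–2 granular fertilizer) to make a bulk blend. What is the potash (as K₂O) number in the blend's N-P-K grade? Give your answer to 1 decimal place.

20.1% K₂O

Total mass = 71 + 94.1 + 36.6 = 201.7 lb.
K₂O mass = 44%×71 + 9%×94.1 + 2%×36.6 = 40.441 lb.
% K₂O = 40.441 / 201.7 = 20.0501%.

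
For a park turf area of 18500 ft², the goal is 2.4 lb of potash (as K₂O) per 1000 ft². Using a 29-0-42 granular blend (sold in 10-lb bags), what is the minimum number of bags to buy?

Product per 1000 ft² = 2.4 / 42% = 5.71429 lb.
Total product = 5.71429 × 18500 / 1000 = 105.714 lb.
Bags = ⌈105.714 / 10⌉ = 11.

11 bags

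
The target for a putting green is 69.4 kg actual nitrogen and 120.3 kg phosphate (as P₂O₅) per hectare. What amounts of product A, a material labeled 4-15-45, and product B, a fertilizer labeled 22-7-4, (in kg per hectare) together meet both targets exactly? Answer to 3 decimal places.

Let a = kg of product A, b = kg of product B (per hectare).
N: 0.04·a + 0.22·b = 69.4
P₂O₅: 0.15·a + 0.07·b = 120.3
Eliminate b: (row1) − 0.22/0.07·(row2) → -0.431429·a = -308.686, so a = 715.4967.
Then b = (120.3 − 0.15·715.4967) / 0.07 = 185.3642.

715.497 kg product A, 185.364 kg product B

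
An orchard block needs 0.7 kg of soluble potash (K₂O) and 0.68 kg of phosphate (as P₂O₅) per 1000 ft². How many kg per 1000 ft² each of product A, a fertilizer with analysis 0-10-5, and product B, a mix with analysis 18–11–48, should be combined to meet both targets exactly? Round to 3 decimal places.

5.868 kg product A, 0.847 kg product B

Per-1000 ft² balance (a = product A, b = product B):
K₂O: 0.05·a + 0.48·b = 0.7
P₂O₅: 0.1·a + 0.11·b = 0.68
Eliminate b: (row1) − 0.48/0.11·(row2) → -0.386364·a = -2.26727, so a = 5.86824.
Then b = (0.68 − 0.1·5.86824) / 0.11 = 0.847059.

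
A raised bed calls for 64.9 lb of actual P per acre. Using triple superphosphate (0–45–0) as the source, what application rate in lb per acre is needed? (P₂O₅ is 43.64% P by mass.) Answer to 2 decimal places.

As P₂O₅: 64.9 / 0.4364 = 148.717 lb per acre.
Product per acre = 148.717 / 45% = 330.482 lb.

330.48 lb of product per acre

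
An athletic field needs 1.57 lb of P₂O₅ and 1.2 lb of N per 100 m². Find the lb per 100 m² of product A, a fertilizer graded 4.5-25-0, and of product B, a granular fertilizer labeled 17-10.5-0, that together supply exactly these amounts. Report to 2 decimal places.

3.73 lb product A, 6.07 lb product B

Let a = lb of product A, b = lb of product B (per 100 m²).
P₂O₅: 0.25·a + 0.105·b = 1.57
N: 0.045·a + 0.17·b = 1.2
From row1: a = (1.57 − 0.105·b) / 0.25.
Into row2: 0.045·(1.57 − 0.105·b)/0.25 + 0.17·b = 1.2 → b = 6.07148, a = 3.72998.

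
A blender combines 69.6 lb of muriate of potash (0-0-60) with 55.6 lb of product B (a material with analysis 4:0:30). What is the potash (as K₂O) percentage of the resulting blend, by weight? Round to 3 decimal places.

46.677% K₂O

Total mass = 69.6 + 55.6 = 125.2 lb.
K₂O mass = 60%×69.6 + 30%×55.6 = 58.44 lb.
% K₂O = 58.44 / 125.2 = 46.6773%.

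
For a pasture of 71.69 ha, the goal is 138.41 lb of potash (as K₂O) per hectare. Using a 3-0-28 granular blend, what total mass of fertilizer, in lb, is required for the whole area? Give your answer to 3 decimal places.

35437.903 lb

Product per hectare = 138.41 / 28% = 494.321 lb.
Total product = 494.321 × 71.69 = 35437.9032 lb.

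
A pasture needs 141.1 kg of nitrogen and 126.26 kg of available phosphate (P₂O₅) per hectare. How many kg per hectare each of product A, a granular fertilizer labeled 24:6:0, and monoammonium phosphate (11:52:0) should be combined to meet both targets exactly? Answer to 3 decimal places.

With a, b = kg per hectare of product A and monoammonium phosphate:
N: 0.24·a + 0.11·b = 141.1
P₂O₅: 0.06·a + 0.52·b = 126.26
From row1: a = (141.1 − 0.11·b) / 0.24.
Into row2: 0.06·(141.1 − 0.11·b)/0.24 + 0.52·b = 126.26 → b = 184.7411, a = 503.2437.

503.244 kg product A, 184.741 kg monoammonium phosphate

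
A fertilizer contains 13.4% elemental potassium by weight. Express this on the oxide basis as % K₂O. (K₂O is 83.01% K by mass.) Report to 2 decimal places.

%K₂O = 13.4 / 0.8301 = 16.1426%.

16.14% K₂O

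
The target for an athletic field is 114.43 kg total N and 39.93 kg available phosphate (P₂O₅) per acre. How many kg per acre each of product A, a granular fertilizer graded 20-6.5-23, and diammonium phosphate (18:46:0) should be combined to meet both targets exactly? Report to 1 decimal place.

With a, b = kg per acre of product A and diammonium phosphate:
N: 0.2·a + 0.18·b = 114.43
P₂O₅: 0.065·a + 0.46·b = 39.93
Eliminate a: (row1) − 0.2/0.065·(row2) → -1.23538·b = -8.43154, so b = 6.82503.
Back-substitute: a = (114.43 − 0.18·6.82503) / 0.2 = 566.007.

566.0 kg product A, 6.8 kg diammonium phosphate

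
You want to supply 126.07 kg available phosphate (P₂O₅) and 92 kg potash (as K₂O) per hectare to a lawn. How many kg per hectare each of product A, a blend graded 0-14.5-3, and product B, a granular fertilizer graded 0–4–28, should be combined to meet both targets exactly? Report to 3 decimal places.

802.528 kg product A, 242.586 kg product B

With a, b = kg per hectare of product A and product B:
P₂O₅: 0.145·a + 0.04·b = 126.07
K₂O: 0.03·a + 0.28·b = 92
Eliminate a: (row1) − 0.145/0.03·(row2) → -1.31333·b = -318.597, so b = 242.5863.
Back-substitute: a = (126.07 − 0.04·242.5863) / 0.145 = 802.5279.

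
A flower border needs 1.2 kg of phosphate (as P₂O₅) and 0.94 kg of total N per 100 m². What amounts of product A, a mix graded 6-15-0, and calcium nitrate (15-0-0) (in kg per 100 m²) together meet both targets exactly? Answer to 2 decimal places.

Per-100 m² balance (a = product A, b = calcium nitrate):
P₂O₅: 0.15·a + 0·b = 1.2
N: 0.06·a + 0.15·b = 0.94
From row1: a = (1.2 − 0·b) / 0.15.
Into row2: 0.06·(1.2 − 0·b)/0.15 + 0.15·b = 0.94 → b = 3.06667, a = 8.

8.00 kg product A, 3.07 kg calcium nitrate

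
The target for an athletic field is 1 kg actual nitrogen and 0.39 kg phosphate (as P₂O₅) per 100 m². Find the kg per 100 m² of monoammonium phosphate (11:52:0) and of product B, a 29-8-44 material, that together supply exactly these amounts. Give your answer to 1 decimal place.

Let a = kg of monoammonium phosphate, b = kg of product B (per 100 m²).
N: 0.11·a + 0.29·b = 1
P₂O₅: 0.52·a + 0.08·b = 0.39
Solving simultaneously: a = 0.233099, b = 3.35986.

0.2 kg monoammonium phosphate, 3.4 kg product B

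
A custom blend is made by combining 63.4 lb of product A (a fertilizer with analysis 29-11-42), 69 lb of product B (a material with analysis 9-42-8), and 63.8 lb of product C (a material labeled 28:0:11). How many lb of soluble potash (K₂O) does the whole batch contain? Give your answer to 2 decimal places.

K₂O mass = 42%×63.4 + 8%×69 + 11%×63.8 = 39.166 lb.

39.17 lb K₂O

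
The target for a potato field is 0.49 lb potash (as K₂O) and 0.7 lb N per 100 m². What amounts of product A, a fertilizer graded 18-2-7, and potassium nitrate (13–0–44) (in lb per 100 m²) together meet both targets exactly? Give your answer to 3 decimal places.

With a, b = lb per 100 m² of product A and potassium nitrate:
K₂O: 0.07·a + 0.44·b = 0.49
N: 0.18·a + 0.13·b = 0.7
From row1: a = (0.49 − 0.44·b) / 0.07.
Into row2: 0.18·(0.49 − 0.44·b)/0.07 + 0.13·b = 0.7 → b = 0.559201, a = 3.48502.

3.485 lb product A, 0.559 lb potassium nitrate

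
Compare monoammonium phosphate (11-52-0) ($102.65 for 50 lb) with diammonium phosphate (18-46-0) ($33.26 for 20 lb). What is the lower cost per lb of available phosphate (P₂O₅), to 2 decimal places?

monoammonium phosphate: P₂O₅ per bag = 50 × 52% = 26 lb; cost = 102.65 / 26 = $3.9481/lb P₂O₅.
diammonium phosphate: P₂O₅ per bag = 20 × 46% = 9.2 lb; cost = 33.26 / 9.2 = $3.6152/lb P₂O₅.
diammonium phosphate is cheaper.

$3.62 per lb P₂O₅ (diammonium phosphate)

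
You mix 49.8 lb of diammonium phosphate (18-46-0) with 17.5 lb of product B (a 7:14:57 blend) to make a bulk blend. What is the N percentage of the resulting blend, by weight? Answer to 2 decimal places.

15.14% N

Total mass = 49.8 + 17.5 = 67.3 lb.
N mass = 18%×49.8 + 7%×17.5 = 10.189 lb.
% N = 10.189 / 67.3 = 15.1397%.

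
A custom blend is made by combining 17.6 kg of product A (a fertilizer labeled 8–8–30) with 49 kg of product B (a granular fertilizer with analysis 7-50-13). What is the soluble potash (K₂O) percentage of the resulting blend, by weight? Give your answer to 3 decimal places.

Total mass = 17.6 + 49 = 66.6 kg.
K₂O mass = 30%×17.6 + 13%×49 = 11.65 kg.
% K₂O = 11.65 / 66.6 = 17.49249%.

17.492% K₂O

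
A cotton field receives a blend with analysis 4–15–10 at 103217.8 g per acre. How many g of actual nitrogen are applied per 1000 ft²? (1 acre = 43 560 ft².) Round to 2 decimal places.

nitrogen per acre = 103217.8 × 4% = 4128.71 g.
Convert to per 1000 ft²: 4128.71 × 0.0229568 = 94.7822 g.

94.78 g N per thousand sq ft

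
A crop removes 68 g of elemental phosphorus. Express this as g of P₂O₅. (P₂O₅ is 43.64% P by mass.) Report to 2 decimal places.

155.82 g P₂O₅

P₂O₅ = 68 / 0.4364 = 155.8203 g.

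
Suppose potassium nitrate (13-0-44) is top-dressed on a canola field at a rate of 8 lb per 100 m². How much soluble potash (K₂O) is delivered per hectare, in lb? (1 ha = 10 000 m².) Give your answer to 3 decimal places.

352.000 lb K₂O per hectare

K₂O per 100 m² = 8 × 44% = 3.52 lb.
Convert to per hectare: 3.52 × 100 = 352 lb.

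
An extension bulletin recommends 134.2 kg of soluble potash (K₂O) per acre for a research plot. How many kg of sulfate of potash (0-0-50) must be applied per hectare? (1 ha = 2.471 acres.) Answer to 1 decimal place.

663.2 kg of product per hectare

Product per acre = 134.2 / 50% = 268.4 kg.
Convert to per hectare: 268.4 × 2.471 = 663.216 kg.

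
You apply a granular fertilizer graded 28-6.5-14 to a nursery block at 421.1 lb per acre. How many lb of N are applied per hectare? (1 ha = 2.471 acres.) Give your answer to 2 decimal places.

nitrogen per acre = 421.1 × 28% = 117.908 lb.
Convert to per hectare: 117.908 × 2.471 = 291.351 lb.

291.35 lb N per hectare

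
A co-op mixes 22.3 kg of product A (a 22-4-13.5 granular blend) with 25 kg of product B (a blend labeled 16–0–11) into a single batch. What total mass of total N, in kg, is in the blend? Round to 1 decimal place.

8.9 kg N

N mass = 22%×22.3 + 16%×25 = 8.906 kg.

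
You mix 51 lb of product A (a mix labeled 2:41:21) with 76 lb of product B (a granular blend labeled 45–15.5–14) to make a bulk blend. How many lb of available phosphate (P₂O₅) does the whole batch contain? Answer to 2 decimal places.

P₂O₅ mass = 41%×51 + 15.5%×76 = 32.69 lb.

32.69 lb P₂O₅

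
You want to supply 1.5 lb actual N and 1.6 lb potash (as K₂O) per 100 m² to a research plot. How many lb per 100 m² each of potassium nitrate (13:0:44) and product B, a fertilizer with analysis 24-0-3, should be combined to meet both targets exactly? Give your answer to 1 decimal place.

3.3 lb potassium nitrate, 4.4 lb product B

With a, b = lb per 100 m² of potassium nitrate and product B:
N: 0.13·a + 0.24·b = 1.5
K₂O: 0.44·a + 0.03·b = 1.6
Solving simultaneously: a = 3.33333, b = 4.44444.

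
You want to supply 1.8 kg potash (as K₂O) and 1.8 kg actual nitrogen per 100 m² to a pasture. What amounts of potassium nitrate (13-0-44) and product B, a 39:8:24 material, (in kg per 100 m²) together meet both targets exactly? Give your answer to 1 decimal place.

1.9 kg potassium nitrate, 4.0 kg product B

Per-100 m² balance (a = potassium nitrate, b = product B):
K₂O: 0.44·a + 0.24·b = 1.8
N: 0.13·a + 0.39·b = 1.8
Eliminate a: (row1) − 0.44/0.13·(row2) → -1.08·b = -4.29231, so b = 3.97436.
Back-substitute: a = (1.8 − 0.24·3.97436) / 0.44 = 1.92308.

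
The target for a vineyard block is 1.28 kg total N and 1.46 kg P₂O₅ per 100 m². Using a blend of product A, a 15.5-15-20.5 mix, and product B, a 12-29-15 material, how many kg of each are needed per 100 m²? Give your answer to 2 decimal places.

Per-100 m² balance (a = product A, b = product B):
N: 0.155·a + 0.12·b = 1.28
P₂O₅: 0.15·a + 0.29·b = 1.46
Eliminate a: (row1) − 0.155/0.15·(row2) → -0.179667·b = -0.228667, so b = 1.27273.
Back-substitute: a = (1.28 − 0.12·1.27273) / 0.155 = 7.27273.

7.27 kg product A, 1.27 kg product B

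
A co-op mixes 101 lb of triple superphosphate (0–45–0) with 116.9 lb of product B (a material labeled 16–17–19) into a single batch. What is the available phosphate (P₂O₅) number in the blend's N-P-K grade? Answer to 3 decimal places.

Total mass = 101 + 116.9 = 217.9 lb.
P₂O₅ mass = 45%×101 + 17%×116.9 = 65.323 lb.
% P₂O₅ = 65.323 / 217.9 = 29.9784%.

29.978% P₂O₅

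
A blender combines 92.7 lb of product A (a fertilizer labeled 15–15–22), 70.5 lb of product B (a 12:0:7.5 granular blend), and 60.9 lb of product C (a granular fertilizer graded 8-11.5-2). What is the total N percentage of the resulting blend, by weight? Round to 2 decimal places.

Total mass = 92.7 + 70.5 + 60.9 = 224.1 lb.
N mass = 15%×92.7 + 12%×70.5 + 8%×60.9 = 27.237 lb.
% N = 27.237 / 224.1 = 12.1539%.

12.15% N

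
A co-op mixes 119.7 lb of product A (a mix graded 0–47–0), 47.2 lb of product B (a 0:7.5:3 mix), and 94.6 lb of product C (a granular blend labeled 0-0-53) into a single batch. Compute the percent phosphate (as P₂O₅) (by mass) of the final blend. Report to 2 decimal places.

Total mass = 119.7 + 47.2 + 94.6 = 261.5 lb.
P₂O₅ mass = 47%×119.7 + 7.5%×47.2 + 0%×94.6 = 59.799 lb.
% P₂O₅ = 59.799 / 261.5 = 22.8677%.

22.87% P₂O₅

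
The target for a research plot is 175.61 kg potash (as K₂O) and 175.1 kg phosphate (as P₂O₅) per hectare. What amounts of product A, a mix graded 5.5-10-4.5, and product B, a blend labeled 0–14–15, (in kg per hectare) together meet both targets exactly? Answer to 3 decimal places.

193.057 kg product A, 1112.816 kg product B

Let a = kg of product A, b = kg of product B (per hectare).
K₂O: 0.045·a + 0.15·b = 175.61
P₂O₅: 0.1·a + 0.14·b = 175.1
Eliminate a: (row1) − 0.045/0.1·(row2) → 0.087·b = 96.815, so b = 1112.8161.
Back-substitute: a = (175.61 − 0.15·1112.8161) / 0.045 = 193.05747.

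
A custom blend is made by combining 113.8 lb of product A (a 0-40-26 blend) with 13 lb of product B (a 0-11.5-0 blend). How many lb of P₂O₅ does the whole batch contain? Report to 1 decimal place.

47.0 lb P₂O₅

P₂O₅ mass = 40%×113.8 + 11.5%×13 = 47.015 lb.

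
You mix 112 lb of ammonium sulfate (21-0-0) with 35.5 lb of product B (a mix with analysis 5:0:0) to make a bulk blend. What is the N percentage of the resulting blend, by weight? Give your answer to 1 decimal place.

17.1% N

Total mass = 112 + 35.5 = 147.5 lb.
N mass = 21%×112 + 5%×35.5 = 25.295 lb.
% N = 25.295 / 147.5 = 17.1492%.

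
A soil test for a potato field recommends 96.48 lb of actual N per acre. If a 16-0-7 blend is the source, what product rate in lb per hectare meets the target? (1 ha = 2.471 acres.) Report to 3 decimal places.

Product per acre = 96.48 / 16% = 603 lb.
Convert to per hectare: 603 × 2.471 = 1490.013 lb.

1490.013 lb of product per hectare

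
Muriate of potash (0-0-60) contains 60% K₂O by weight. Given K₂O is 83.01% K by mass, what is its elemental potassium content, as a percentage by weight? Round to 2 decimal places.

%K = 60 × 0.8301 = 49.806%.

49.81% K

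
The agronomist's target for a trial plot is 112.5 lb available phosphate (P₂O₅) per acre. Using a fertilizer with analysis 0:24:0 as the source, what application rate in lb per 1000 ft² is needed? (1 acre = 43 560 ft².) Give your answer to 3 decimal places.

10.761 lb of product per thousand sq ft

Product per acre = 112.5 / 24% = 468.75 lb.
Convert to per 1000 ft²: 468.75 × 0.0229568 = 10.76102 lb.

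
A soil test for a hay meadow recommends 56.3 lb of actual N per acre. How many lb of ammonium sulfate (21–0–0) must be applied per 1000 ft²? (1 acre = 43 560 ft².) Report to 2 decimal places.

6.15 lb of product per thousand sq ft

Product per acre = 56.3 / 21% = 268.095 lb.
Convert to per 1000 ft²: 268.095 × 0.0229568 = 6.15462 lb.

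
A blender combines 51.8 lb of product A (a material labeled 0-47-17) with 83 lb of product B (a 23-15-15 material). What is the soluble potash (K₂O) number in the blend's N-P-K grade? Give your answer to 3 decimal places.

15.769% K₂O

Total mass = 51.8 + 83 = 134.8 lb.
K₂O mass = 17%×51.8 + 15%×83 = 21.256 lb.
% K₂O = 21.256 / 134.8 = 15.7685%.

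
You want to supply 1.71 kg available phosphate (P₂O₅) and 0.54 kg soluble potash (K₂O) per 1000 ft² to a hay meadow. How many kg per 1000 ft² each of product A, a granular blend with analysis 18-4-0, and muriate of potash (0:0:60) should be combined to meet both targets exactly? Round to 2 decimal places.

With a, b = kg per 1000 ft² of product A and muriate of potash:
P₂O₅: 0.04·a + 0·b = 1.71
K₂O: 0·a + 0.6·b = 0.54
Solving simultaneously: a = 42.75, b = 0.9.

42.75 kg product A, 0.90 kg muriate of potash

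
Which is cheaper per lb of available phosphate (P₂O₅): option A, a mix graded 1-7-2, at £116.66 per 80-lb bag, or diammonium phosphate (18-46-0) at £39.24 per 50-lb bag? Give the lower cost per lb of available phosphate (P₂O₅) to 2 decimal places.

option A: P₂O₅ per bag = 80 × 7% = 5.6 lb; cost = 116.66 / 5.6 = £20.8321/lb P₂O₅.
diammonium phosphate: P₂O₅ per bag = 50 × 46% = 23 lb; cost = 39.24 / 23 = £1.7061/lb P₂O₅.
diammonium phosphate is cheaper.

£1.71 per lb P₂O₅ (diammonium phosphate)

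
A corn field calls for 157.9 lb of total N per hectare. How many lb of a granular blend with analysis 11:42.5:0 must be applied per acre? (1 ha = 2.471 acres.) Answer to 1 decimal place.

Product per hectare = 157.9 / 11% = 1435.45 lb.
Convert to per acre: 1435.45 × 0.404694 = 580.92 lb.

580.9 lb of product per acre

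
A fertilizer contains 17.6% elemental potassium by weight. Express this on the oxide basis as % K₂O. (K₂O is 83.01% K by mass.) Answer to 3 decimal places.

%K₂O = 17.6 / 0.8301 = 21.2023%.

21.202% K₂O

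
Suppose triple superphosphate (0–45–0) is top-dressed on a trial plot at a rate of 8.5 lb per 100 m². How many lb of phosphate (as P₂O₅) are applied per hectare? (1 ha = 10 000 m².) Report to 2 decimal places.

382.50 lb P₂O₅ per hectare

P₂O₅ per 100 m² = 8.5 × 45% = 3.825 lb.
Convert to per hectare: 3.825 × 100 = 382.5 lb.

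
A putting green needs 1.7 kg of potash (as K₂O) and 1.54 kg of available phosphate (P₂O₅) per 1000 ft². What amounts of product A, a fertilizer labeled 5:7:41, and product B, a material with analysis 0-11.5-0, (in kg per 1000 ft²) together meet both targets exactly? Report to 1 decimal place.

4.1 kg product A, 10.9 kg product B

With a, b = kg per 1000 ft² of product A and product B:
K₂O: 0.41·a + 0·b = 1.7
P₂O₅: 0.07·a + 0.115·b = 1.54
Eliminate b: (row1) − 0/0.115·(row2) → 0.41·a = 1.7, so a = 4.14634.
Then b = (1.54 − 0.07·4.14634) / 0.115 = 10.8674.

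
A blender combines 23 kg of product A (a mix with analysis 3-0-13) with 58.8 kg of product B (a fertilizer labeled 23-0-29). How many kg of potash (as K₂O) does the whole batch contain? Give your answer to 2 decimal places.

20.04 kg K₂O

K₂O mass = 13%×23 + 29%×58.8 = 20.042 kg.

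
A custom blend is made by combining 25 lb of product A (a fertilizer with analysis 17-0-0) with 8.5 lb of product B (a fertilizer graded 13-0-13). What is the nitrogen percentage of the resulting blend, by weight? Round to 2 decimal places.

15.99% N

Total mass = 25 + 8.5 = 33.5 lb.
N mass = 17%×25 + 13%×8.5 = 5.355 lb.
% N = 5.355 / 33.5 = 15.9851%.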